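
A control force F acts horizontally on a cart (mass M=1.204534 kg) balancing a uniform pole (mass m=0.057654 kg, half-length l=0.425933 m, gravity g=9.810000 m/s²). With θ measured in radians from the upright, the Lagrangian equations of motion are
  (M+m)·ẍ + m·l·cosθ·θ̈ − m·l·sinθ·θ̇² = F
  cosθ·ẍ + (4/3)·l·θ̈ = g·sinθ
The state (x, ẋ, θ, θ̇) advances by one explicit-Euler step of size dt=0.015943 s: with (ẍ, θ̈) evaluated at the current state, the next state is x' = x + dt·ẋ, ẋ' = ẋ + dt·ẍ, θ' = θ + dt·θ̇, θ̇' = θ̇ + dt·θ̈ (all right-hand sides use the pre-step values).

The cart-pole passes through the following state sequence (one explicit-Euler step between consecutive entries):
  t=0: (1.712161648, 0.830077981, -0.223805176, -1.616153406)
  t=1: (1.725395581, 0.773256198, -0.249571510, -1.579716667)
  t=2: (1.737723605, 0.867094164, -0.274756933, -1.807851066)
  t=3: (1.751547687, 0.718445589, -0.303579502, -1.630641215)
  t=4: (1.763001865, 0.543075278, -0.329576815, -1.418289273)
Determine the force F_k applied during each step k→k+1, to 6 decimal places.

F_0 = -4.429553 N
F_1 = 7.103669 N
F_2 = -11.483837 N
F_3 = -13.552210 N

step 0→1:
  ẍ = (ẋ'−ẋ)/dt = (0.773256198−0.830077981)/0.015943 = -3.564058
  θ̈ = (θ̇'−θ̇)/dt = (-1.579716667−-1.616153406)/0.015943 = 2.285438
  sinθ=-0.221941, cosθ=0.975060
  F = (M+m)·ẍ + m·l·cosθ·θ̈ − m·l·sinθ·θ̇² = -4.498512 + 0.054723 − -0.014236 = -4.429553
step 1→2:
  ẍ = (ẋ'−ẋ)/dt = (0.867094164−0.773256198)/0.015943 = 5.885841
  θ̈ = (θ̇'−θ̇)/dt = (-1.807851066−-1.579716667)/0.015943 = -14.309377
  sinθ=-0.246989, cosθ=0.969018
  F = (M+m)·ẍ + m·l·cosθ·θ̈ − m·l·sinθ·θ̇² = 7.429038 + -0.340505 − -0.015136 = 7.103669
step 2→3:
  ẍ = (ẋ'−ẋ)/dt = (0.718445589−0.867094164)/0.015943 = -9.323752
  θ̈ = (θ̇'−θ̇)/dt = (-1.630641215−-1.807851066)/0.015943 = 11.115214
  sinθ=-0.271313, cosθ=0.962491
  F = (M+m)·ẍ + m·l·cosθ·θ̈ − m·l·sinθ·θ̇² = -11.768328 + 0.262715 − -0.021775 = -11.483837
step 3→4:
  ẍ = (ẋ'−ẋ)/dt = (0.543075278−0.718445589)/0.015943 = -10.999831
  θ̈ = (θ̇'−θ̇)/dt = (-1.418289273−-1.630641215)/0.015943 = 13.319447
  sinθ=-0.298938, cosθ=0.954273
  F = (M+m)·ẍ + m·l·cosθ·θ̈ − m·l·sinθ·θ̇² = -13.883855 + 0.312126 − -0.019519 = -13.552210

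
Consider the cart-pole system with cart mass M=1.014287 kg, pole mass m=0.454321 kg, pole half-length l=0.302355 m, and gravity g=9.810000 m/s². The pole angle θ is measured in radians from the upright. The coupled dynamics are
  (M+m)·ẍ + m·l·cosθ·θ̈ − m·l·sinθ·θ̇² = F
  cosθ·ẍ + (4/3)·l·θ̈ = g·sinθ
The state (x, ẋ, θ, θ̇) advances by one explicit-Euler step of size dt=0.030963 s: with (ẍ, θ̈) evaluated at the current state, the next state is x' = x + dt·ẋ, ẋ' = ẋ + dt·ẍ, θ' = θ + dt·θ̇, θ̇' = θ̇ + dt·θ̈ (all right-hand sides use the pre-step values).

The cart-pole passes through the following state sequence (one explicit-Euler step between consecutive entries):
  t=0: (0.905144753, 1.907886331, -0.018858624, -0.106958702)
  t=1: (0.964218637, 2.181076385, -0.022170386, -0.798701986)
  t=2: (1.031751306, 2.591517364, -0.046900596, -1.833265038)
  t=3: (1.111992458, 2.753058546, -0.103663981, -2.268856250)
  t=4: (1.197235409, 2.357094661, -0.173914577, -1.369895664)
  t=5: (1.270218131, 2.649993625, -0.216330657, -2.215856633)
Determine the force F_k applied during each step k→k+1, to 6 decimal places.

step 0→1:
  ẍ = (ẋ'−ẋ)/dt = (2.181076385−1.907886331)/0.030963 = 8.823113
  θ̈ = (θ̇'−θ̇)/dt = (-0.798701986−-0.106958702)/0.030963 = -22.340964
  sinθ=-0.018858, cosθ=0.999822
  F = (M+m)·ẍ + m·l·cosθ·θ̈ − m·l·sinθ·θ̇² = 12.957695 + -3.068348 − -0.000030 = 9.889376
step 1→2:
  ẍ = (ẋ'−ẋ)/dt = (2.591517364−2.181076385)/0.030963 = 13.255853
  θ̈ = (θ̇'−θ̇)/dt = (-1.833265038−-0.798701986)/0.030963 = -33.412882
  sinθ=-0.022169, cosθ=0.999754
  F = (M+m)·ẍ + m·l·cosθ·θ̈ − m·l·sinθ·θ̇² = 19.467652 + -4.588673 − -0.001943 = 14.880921
step 2→3:
  ẍ = (ẋ'−ẋ)/dt = (2.753058546−2.591517364)/0.030963 = 5.217233
  θ̈ = (θ̇'−θ̇)/dt = (-2.268856250−-1.833265038)/0.030963 = -14.068120
  sinθ=-0.046883, cosθ=0.998900
  F = (M+m)·ẍ + m·l·cosθ·θ̈ − m·l·sinθ·θ̇² = 7.662070 + -1.930360 − -0.021645 = 5.753355
step 3→4:
  ẍ = (ẋ'−ẋ)/dt = (2.357094661−2.753058546)/0.030963 = -12.788292
  θ̈ = (θ̇'−θ̇)/dt = (-1.369895664−-2.268856250)/0.030963 = 29.033381
  sinθ=-0.103478, cosθ=0.994632
  F = (M+m)·ẍ + m·l·cosθ·θ̈ − m·l·sinθ·θ̇² = -18.780988 + 3.966796 − -0.073172 = -14.741020
step 4→5:
  ẍ = (ẋ'−ẋ)/dt = (2.649993625−2.357094661)/0.030963 = 9.459644
  θ̈ = (θ̇'−θ̇)/dt = (-2.215856633−-1.369895664)/0.030963 = -27.321673
  sinθ=-0.173039, cosθ=0.984915
  F = (M+m)·ẍ + m·l·cosθ·θ̈ − m·l·sinθ·θ̇² = 13.892509 + -3.696460 − -0.044607 = 10.240656

F_0 = 9.889376 N
F_1 = 14.880921 N
F_2 = 5.753355 N
F_3 = -14.741020 N
F_4 = 10.240656 N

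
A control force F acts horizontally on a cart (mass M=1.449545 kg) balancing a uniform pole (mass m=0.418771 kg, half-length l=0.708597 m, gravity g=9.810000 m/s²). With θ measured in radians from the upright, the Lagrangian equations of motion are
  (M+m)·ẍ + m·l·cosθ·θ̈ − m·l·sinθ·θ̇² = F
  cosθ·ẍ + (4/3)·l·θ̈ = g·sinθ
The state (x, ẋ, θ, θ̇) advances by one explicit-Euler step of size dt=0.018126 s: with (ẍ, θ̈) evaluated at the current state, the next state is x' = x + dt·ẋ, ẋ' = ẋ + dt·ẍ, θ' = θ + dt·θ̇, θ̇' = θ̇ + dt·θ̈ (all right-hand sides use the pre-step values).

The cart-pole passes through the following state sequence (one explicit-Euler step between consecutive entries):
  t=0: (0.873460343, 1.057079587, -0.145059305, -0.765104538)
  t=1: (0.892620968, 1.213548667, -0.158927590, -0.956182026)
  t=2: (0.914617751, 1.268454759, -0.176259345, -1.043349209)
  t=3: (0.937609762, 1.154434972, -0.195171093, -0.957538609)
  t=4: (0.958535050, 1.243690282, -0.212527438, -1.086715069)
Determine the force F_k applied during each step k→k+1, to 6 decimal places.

F_0 = 13.057708 N
F_1 = 4.293291 N
F_2 = -10.312777 N
F_3 = 7.178058 N

step 0→1:
  ẍ = (ẋ'−ẋ)/dt = (1.213548667−1.057079587)/0.018126 = 8.632301
  θ̈ = (θ̇'−θ̇)/dt = (-0.956182026−-0.765104538)/0.018126 = -10.541625
  sinθ=-0.144551, cosθ=0.989497
  F = (M+m)·ẍ + m·l·cosθ·θ̈ − m·l·sinθ·θ̇² = 16.127865 + -3.095267 − -0.025110 = 13.057708
step 1→2:
  ẍ = (ẋ'−ẋ)/dt = (1.268454759−1.213548667)/0.018126 = 3.029135
  θ̈ = (θ̇'−θ̇)/dt = (-1.043349209−-0.956182026)/0.018126 = -4.808959
  sinθ=-0.158259, cosθ=0.987398
  F = (M+m)·ẍ + m·l·cosθ·θ̈ − m·l·sinθ·θ̇² = 5.659380 + -1.409026 − -0.042936 = 4.293291
step 2→3:
  ẍ = (ẋ'−ẋ)/dt = (1.154434972−1.268454759)/0.018126 = -6.290400
  θ̈ = (θ̇'−θ̇)/dt = (-0.957538609−-1.043349209)/0.018126 = 4.734117
  sinθ=-0.175348, cosθ=0.984506
  F = (M+m)·ẍ + m·l·cosθ·θ̈ − m·l·sinθ·θ̇² = -11.752455 + 1.383036 − -0.056642 = -10.312777
step 3→4:
  ẍ = (ẋ'−ẋ)/dt = (1.243690282−1.154434972)/0.018126 = 4.924159
  θ̈ = (θ̇'−θ̇)/dt = (-1.086715069−-0.957538609)/0.018126 = -7.126584
  sinθ=-0.193934, cosθ=0.981015
  F = (M+m)·ẍ + m·l·cosθ·θ̈ − m·l·sinθ·θ̇² = 9.199885 + -2.074592 − -0.052765 = 7.178058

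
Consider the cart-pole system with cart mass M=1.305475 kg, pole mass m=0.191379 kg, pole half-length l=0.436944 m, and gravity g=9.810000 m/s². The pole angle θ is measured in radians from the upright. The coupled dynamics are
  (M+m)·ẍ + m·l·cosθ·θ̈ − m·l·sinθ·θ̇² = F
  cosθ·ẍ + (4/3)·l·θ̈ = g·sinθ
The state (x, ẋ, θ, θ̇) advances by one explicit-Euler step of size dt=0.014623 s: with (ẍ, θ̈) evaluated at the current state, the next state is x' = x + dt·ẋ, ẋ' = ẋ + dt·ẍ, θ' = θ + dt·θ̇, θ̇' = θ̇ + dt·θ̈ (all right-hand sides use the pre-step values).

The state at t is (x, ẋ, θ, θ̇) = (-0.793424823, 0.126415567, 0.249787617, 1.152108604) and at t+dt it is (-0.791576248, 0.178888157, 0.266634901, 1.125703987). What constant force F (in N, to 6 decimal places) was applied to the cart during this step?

F = 5.197504 N

ẍ = (ẋ'−ẋ)/dt = (0.178888157−0.126415567)/0.014623 = 3.588360
θ̈ = (θ̇'−θ̇)/dt = (1.125703987−1.152108604)/0.014623 = -1.805691
sinθ=0.247198, cosθ=0.968965
F = (M+m)·ẍ + m·l·cosθ·θ̈ − m·l·sinθ·θ̇² = 5.371251 + -0.146309 − 0.027438 = 5.197504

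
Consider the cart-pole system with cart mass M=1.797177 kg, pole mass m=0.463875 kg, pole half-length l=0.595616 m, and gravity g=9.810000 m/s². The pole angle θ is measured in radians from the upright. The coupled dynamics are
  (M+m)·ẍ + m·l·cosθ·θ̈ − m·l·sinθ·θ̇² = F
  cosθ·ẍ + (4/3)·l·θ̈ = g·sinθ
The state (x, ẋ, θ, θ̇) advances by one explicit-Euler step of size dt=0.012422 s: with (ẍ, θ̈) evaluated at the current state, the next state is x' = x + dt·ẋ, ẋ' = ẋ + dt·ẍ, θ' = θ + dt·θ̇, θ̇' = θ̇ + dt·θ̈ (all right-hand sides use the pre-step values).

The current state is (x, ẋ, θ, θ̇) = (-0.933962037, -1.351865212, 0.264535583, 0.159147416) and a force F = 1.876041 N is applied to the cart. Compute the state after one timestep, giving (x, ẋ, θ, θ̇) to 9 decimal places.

sinθ=0.261461035, cosθ=0.965214032
temp = (F + m·l·θ̇²·sinθ)/(M+m) = (1.876041 + 0.001829673)/2.261052 = 0.830529626
θ̈ = (g·sinθ − cosθ·temp)/(l·(4/3 − m·cos²θ/(M+m))) = 2.591889012
ẍ = temp − m·l·θ̈·cosθ/(M+m) = 0.524828668
Euler: x'=-0.933962037+0.012422·-1.351865212=-0.950754907, ẋ'=-1.351865212+0.012422·0.524828668=-1.345345790
       θ'=0.264535583+0.012422·0.159147416=0.266512512, θ̇'=0.159147416+0.012422·2.591889012=0.191343861

(-0.950754907, -1.345345790, 0.266512512, 0.191343861)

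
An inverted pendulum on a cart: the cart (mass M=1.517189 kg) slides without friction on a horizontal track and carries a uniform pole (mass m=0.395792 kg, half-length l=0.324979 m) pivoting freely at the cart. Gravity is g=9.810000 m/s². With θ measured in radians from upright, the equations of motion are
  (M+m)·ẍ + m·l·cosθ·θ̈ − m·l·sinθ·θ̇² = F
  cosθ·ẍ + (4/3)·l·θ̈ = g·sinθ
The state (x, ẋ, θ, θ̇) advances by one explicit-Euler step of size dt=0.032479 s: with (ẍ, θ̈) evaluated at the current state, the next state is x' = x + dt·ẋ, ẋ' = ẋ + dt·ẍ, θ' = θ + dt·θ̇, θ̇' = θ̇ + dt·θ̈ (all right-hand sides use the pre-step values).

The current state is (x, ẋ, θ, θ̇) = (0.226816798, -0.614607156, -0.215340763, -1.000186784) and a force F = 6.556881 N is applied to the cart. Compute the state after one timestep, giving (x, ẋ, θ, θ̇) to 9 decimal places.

sinθ=-0.213680333, cosθ=0.976903637
temp = (F + m·l·θ̇²·sinθ)/(M+m) = (6.556881 + -0.027494706)/1.912981 = 3.413199762
θ̈ = (g·sinθ − cosθ·temp)/(l·(4/3 − m·cos²θ/(M+m))) = -14.711500176
ẍ = temp − m·l·θ̈·cosθ/(M+m) = 4.379518366
Euler: x'=0.226816798+0.032479·-0.614607156=0.206854972, ẋ'=-0.614607156+0.032479·4.379518366=-0.472364779
       θ'=-0.215340763+0.032479·-1.000186784=-0.247825830, θ̇'=-1.000186784+0.032479·-14.711500176=-1.478001598

(0.206854972, -0.472364779, -0.247825830, -1.478001598)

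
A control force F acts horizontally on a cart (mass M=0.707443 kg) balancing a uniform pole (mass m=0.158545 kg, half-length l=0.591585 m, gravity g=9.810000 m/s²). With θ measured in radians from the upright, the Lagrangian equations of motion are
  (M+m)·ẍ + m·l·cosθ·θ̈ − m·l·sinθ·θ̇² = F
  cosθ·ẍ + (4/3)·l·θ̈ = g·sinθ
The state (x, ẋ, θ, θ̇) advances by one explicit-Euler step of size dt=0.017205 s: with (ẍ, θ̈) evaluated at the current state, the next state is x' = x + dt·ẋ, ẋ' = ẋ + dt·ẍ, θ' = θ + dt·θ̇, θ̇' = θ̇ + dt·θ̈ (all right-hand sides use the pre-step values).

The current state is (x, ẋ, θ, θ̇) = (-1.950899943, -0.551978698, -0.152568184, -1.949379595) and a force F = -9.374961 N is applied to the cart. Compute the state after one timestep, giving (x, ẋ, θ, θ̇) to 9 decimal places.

(-1.960396736, -0.764312689, -0.186107260, -1.715833243)

sinθ=-0.151976983, cosθ=0.988384033
temp = (F + m·l·θ̇²·sinθ)/(M+m) = (-9.374961 + -0.054167695)/0.865988 = -10.888290247
θ̈ = (g·sinθ − cosθ·temp)/(l·(4/3 − m·cos²θ/(M+m))) = 13.574330263
ẍ = temp − m·l·θ̈·cosθ/(M+m) = -12.341411860
Euler: x'=-1.950899943+0.017205·-0.551978698=-1.960396736, ẋ'=-0.551978698+0.017205·-12.341411860=-0.764312689
       θ'=-0.152568184+0.017205·-1.949379595=-0.186107260, θ̇'=-1.949379595+0.017205·13.574330263=-1.715833243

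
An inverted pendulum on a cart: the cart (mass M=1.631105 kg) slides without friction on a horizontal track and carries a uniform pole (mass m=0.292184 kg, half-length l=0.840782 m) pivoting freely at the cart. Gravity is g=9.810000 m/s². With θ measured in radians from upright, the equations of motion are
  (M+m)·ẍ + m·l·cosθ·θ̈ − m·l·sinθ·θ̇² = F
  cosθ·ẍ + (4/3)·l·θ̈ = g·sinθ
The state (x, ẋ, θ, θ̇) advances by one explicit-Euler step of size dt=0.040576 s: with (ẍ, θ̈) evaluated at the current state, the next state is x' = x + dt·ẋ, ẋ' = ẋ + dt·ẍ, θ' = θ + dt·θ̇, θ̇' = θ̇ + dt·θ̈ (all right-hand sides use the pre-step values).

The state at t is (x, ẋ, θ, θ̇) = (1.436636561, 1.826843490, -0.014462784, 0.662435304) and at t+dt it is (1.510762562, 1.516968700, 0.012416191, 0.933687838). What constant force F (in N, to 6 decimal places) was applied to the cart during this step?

F = -13.044306 N

ẍ = (ẋ'−ẋ)/dt = (1.516968700−1.826843490)/0.040576 = -7.636898
θ̈ = (θ̇'−θ̇)/dt = (0.933687838−0.662435304)/0.040576 = 6.685049
sinθ=-0.014462, cosθ=0.999895
F = (M+m)·ẍ + m·l·cosθ·θ̈ − m·l·sinθ·θ̇² = -14.687963 + 1.642098 − -0.001559 = -13.044306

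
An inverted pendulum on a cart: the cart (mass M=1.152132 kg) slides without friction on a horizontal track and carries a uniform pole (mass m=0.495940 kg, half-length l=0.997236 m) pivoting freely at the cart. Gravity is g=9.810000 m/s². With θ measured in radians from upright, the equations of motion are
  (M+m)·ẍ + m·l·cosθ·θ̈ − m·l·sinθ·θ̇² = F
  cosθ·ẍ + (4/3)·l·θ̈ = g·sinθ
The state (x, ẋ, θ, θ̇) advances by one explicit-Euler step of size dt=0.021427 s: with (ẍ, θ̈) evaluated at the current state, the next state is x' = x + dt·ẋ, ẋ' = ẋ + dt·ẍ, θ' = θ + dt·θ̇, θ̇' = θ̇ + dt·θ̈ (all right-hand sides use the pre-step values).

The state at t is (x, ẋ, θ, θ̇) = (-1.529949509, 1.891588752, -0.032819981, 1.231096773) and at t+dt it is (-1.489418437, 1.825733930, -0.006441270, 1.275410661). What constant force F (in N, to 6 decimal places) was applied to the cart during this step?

F = -4.018387 N

ẍ = (ẋ'−ẋ)/dt = (1.825733930−1.891588752)/0.021427 = -3.073450
θ̈ = (θ̇'−θ̇)/dt = (1.275410661−1.231096773)/0.021427 = 2.068133
sinθ=-0.032814, cosθ=0.999461
F = (M+m)·ẍ + m·l·cosθ·θ̈ − m·l·sinθ·θ̇² = -5.065268 + 1.022284 − -0.024596 = -4.018387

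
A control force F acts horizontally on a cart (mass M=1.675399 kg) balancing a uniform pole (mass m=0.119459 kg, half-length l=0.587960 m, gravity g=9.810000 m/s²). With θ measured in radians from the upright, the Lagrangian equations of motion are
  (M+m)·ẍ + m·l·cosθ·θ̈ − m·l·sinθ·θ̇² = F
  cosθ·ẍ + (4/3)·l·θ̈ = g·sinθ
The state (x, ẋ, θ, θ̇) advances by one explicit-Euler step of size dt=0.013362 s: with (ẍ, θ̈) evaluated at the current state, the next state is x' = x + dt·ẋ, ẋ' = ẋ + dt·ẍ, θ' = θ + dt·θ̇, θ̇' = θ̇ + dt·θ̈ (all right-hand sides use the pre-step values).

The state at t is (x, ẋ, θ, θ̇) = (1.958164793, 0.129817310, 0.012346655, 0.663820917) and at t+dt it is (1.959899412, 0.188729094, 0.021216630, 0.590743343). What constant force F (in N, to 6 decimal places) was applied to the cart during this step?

F = 7.528874 N

ẍ = (ẋ'−ẋ)/dt = (0.188729094−0.129817310)/0.013362 = 4.408905
θ̈ = (θ̇'−θ̇)/dt = (0.590743343−0.663820917)/0.013362 = -5.469060
sinθ=0.012346, cosθ=0.999924
F = (M+m)·ẍ + m·l·cosθ·θ̈ − m·l·sinθ·θ̇² = 7.913358 + -0.384102 − 0.000382 = 7.528874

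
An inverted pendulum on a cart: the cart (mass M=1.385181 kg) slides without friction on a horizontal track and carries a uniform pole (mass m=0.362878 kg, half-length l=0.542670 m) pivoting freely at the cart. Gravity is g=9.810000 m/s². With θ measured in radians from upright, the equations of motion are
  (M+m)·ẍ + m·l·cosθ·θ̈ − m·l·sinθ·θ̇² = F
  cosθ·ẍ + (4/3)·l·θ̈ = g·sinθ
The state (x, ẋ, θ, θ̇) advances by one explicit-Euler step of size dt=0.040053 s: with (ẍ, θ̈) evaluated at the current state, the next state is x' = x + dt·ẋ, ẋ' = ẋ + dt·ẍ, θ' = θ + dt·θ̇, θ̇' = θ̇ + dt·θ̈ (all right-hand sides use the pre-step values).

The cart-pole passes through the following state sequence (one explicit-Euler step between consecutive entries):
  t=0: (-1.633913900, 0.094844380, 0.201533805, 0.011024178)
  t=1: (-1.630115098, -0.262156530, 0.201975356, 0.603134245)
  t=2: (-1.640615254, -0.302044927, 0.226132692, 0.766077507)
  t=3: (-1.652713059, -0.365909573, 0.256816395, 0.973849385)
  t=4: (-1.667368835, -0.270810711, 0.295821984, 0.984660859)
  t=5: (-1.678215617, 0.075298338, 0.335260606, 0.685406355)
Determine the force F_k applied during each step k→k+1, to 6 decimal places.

step 0→1:
  ẍ = (ẋ'−ẋ)/dt = (-0.262156530−0.094844380)/0.040053 = -8.913213
  θ̈ = (θ̇'−θ̇)/dt = (0.603134245−0.011024178)/0.040053 = 14.783164
  sinθ=0.200172, cosθ=0.979761
  F = (M+m)·ẍ + m·l·cosθ·θ̈ − m·l·sinθ·θ̇² = -15.580822 + 2.852226 − 0.000005 = -12.728601
step 1→2:
  ẍ = (ẋ'−ẋ)/dt = (-0.302044927−-0.262156530)/0.040053 = -0.995890
  θ̈ = (θ̇'−θ̇)/dt = (0.766077507−0.603134245)/0.040053 = 4.068191
  sinθ=0.200605, cosθ=0.979672
  F = (M+m)·ẍ + m·l·cosθ·θ̈ − m·l·sinθ·θ̇² = -1.740875 + 0.784835 − 0.014370 = -0.970410
step 2→3:
  ẍ = (ẋ'−ẋ)/dt = (-0.365909573−-0.302044927)/0.040053 = -1.594503
  θ̈ = (θ̇'−θ̇)/dt = (0.973849385−0.766077507)/0.040053 = 5.187424
  sinθ=0.224210, cosθ=0.974541
  F = (M+m)·ẍ + m·l·cosθ·θ̈ − m·l·sinθ·θ̇² = -2.787286 + 0.995516 − 0.025912 = -1.817682
step 3→4:
  ẍ = (ẋ'−ẋ)/dt = (-0.270810711−-0.365909573)/0.040053 = 2.374326
  θ̈ = (θ̇'−θ̇)/dt = (0.984660859−0.973849385)/0.040053 = 0.269929
  sinθ=0.254003, cosθ=0.967204
  F = (M+m)·ẍ + m·l·cosθ·θ̈ − m·l·sinθ·θ̇² = 4.150461 + 0.051412 − 0.047437 = 4.154436
step 4→5:
  ẍ = (ẋ'−ẋ)/dt = (0.075298338−-0.270810711)/0.040053 = 8.641277
  θ̈ = (θ̇'−θ̇)/dt = (0.685406355−0.984660859)/0.040053 = -7.471463
  sinθ=0.291526, cosθ=0.956563
  F = (M+m)·ẍ + m·l·cosθ·θ̈ − m·l·sinθ·θ̇² = 15.105461 + -1.407394 − 0.055661 = 13.642407

F_0 = -12.728601 N
F_1 = -0.970410 N
F_2 = -1.817682 N
F_3 = 4.154436 N
F_4 = 13.642407 N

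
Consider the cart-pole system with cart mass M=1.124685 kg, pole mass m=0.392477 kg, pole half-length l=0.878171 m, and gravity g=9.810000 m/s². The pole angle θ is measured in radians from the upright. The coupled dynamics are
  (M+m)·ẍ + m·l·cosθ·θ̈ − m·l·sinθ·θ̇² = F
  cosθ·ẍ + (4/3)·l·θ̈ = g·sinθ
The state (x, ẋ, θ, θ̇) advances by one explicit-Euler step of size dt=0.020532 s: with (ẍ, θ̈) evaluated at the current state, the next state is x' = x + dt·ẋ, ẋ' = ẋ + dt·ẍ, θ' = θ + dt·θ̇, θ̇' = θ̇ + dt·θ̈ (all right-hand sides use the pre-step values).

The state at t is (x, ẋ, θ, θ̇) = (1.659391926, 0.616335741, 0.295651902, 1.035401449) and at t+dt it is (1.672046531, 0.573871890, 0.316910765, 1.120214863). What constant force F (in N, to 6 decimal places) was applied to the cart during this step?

ẍ = (ẋ'−ẋ)/dt = (0.573871890−0.616335741)/0.020532 = -2.068179
θ̈ = (θ̇'−θ̇)/dt = (1.120214863−1.035401449)/0.020532 = 4.130792
sinθ=0.291364, cosθ=0.956612
F = (M+m)·ẍ + m·l·cosθ·θ̈ − m·l·sinθ·θ̇² = -3.137763 + 1.361955 − 0.107658 = -1.883466

F = -1.883466 N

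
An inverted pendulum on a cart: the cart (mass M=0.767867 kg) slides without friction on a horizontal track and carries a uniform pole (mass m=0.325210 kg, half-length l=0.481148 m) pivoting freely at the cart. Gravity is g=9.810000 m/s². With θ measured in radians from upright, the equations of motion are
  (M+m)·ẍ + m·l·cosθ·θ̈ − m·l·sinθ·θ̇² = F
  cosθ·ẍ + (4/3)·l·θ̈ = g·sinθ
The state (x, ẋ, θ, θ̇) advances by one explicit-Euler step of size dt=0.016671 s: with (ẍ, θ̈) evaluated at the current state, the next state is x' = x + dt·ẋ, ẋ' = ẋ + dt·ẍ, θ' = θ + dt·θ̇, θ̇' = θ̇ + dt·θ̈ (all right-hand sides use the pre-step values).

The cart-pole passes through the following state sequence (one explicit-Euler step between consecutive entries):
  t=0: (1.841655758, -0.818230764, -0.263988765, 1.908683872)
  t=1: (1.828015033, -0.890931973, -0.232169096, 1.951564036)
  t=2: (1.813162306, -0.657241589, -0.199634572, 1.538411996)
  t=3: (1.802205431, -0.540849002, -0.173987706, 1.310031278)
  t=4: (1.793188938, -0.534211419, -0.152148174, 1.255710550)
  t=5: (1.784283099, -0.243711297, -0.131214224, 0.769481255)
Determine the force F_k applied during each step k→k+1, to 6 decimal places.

F_0 = -4.229567 N
F_1 = 11.685828 N
F_2 = 5.604010 N
F_3 = -0.020460 N
F_4 = 14.573752 N

step 0→1:
  ẍ = (ẋ'−ẋ)/dt = (-0.890931973−-0.818230764)/0.016671 = -4.360939
  θ̈ = (θ̇'−θ̇)/dt = (1.951564036−1.908683872)/0.016671 = 2.572141
  sinθ=-0.260933, cosθ=0.965357
  F = (M+m)·ẍ + m·l·cosθ·θ̈ − m·l·sinθ·θ̇² = -4.766842 + 0.388531 − -0.148744 = -4.229567
step 1→2:
  ẍ = (ẋ'−ẋ)/dt = (-0.657241589−-0.890931973)/0.016671 = 14.017778
  θ̈ = (θ̇'−θ̇)/dt = (1.538411996−1.951564036)/0.016671 = -24.782679
  sinθ=-0.230089, cosθ=0.973170
  F = (M+m)·ẍ + m·l·cosθ·θ̈ − m·l·sinθ·θ̇² = 15.322511 + -3.773804 − -0.137121 = 11.685828
step 2→3:
  ẍ = (ẋ'−ẋ)/dt = (-0.540849002−-0.657241589)/0.016671 = 6.981740
  θ̈ = (θ̇'−θ̇)/dt = (1.310031278−1.538411996)/0.016671 = -13.699281
  sinθ=-0.198311, cosθ=0.980139
  F = (M+m)·ẍ + m·l·cosθ·θ̈ − m·l·sinθ·θ̇² = 7.631579 + -2.101010 − -0.073440 = 5.604010
step 3→4:
  ẍ = (ẋ'−ẋ)/dt = (-0.534211419−-0.540849002)/0.016671 = 0.398151
  θ̈ = (θ̇'−θ̇)/dt = (1.255710550−1.310031278)/0.016671 = -3.258397
  sinθ=-0.173111, cosθ=0.984902
  F = (M+m)·ẍ + m·l·cosθ·θ̈ − m·l·sinθ·θ̇² = 0.435210 + -0.502157 − -0.046487 = -0.020460
step 4→5:
  ẍ = (ẋ'−ẋ)/dt = (-0.243711297−-0.534211419)/0.016671 = 17.425477
  θ̈ = (θ̇'−θ̇)/dt = (0.769481255−1.255710550)/0.016671 = -29.166174
  sinθ=-0.151562, cosθ=0.988448
  F = (M+m)·ẍ + m·l·cosθ·θ̈ − m·l·sinθ·θ̇² = 19.047388 + -4.511031 − -0.037395 = 14.573752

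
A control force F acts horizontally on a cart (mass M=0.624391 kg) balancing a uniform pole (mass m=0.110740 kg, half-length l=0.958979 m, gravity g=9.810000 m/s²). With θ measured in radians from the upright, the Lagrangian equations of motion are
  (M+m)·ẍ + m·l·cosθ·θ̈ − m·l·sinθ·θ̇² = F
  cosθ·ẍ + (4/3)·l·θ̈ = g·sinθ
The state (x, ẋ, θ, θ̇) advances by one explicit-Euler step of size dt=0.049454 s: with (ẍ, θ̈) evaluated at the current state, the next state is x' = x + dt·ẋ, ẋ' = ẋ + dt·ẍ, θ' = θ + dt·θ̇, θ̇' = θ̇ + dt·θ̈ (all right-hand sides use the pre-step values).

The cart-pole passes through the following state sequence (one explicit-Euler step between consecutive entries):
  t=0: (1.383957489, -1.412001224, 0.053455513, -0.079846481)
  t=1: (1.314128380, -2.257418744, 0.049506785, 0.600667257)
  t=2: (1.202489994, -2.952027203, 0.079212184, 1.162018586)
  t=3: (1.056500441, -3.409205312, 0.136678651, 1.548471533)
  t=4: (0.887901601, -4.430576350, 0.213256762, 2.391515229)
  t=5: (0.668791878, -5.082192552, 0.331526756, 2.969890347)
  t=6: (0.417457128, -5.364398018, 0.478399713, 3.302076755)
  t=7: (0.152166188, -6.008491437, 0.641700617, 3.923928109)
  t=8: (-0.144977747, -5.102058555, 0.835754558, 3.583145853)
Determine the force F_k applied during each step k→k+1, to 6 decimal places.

step 0→1:
  ẍ = (ẋ'−ẋ)/dt = (-2.257418744−-1.412001224)/0.049454 = -17.095028
  θ̈ = (θ̇'−θ̇)/dt = (0.600667257−-0.079846481)/0.049454 = 13.760540
  sinθ=0.053430, cosθ=0.998572
  F = (M+m)·ẍ + m·l·cosθ·θ̈ − m·l·sinθ·θ̇² = -12.567085 + 1.459245 − 0.000036 = -11.107876
step 1→2:
  ẍ = (ẋ'−ẋ)/dt = (-2.952027203−-2.257418744)/0.049454 = -14.045547
  θ̈ = (θ̇'−θ̇)/dt = (1.162018586−0.600667257)/0.049454 = 11.350979
  sinθ=0.049487, cosθ=0.998775
  F = (M+m)·ẍ + m·l·cosθ·θ̈ − m·l·sinθ·θ̇² = -10.325317 + 1.203967 − 0.001896 = -9.123246
step 2→3:
  ẍ = (ẋ'−ẋ)/dt = (-3.409205312−-2.952027203)/0.049454 = -9.244512
  θ̈ = (θ̇'−θ̇)/dt = (1.548471533−1.162018586)/0.049454 = 7.814392
  sinθ=0.079129, cosθ=0.996864
  F = (M+m)·ẍ + m·l·cosθ·θ̈ − m·l·sinθ·θ̇² = -6.795928 + 0.827265 − 0.011347 = -5.980009
step 3→4:
  ẍ = (ẋ'−ẋ)/dt = (-4.430576350−-3.409205312)/0.049454 = -20.652951
  θ̈ = (θ̇'−θ̇)/dt = (2.391515229−1.548471533)/0.049454 = 17.047027
  sinθ=0.136253, cosθ=0.990674
  F = (M+m)·ẍ + m·l·cosθ·θ̈ − m·l·sinθ·θ̇² = -15.182625 + 1.793466 − 0.034695 = -13.423854
step 4→5:
  ẍ = (ẋ'−ẋ)/dt = (-5.082192552−-4.430576350)/0.049454 = -13.176208
  θ̈ = (θ̇'−θ̇)/dt = (2.969890347−2.391515229)/0.049454 = 11.695214
  sinθ=0.211644, cosθ=0.977347
  F = (M+m)·ẍ + m·l·cosθ·θ̈ − m·l·sinθ·θ̇² = -9.686239 + 1.213865 − 0.128548 = -8.600922
step 5→6:
  ẍ = (ẋ'−ẋ)/dt = (-5.364398018−-5.082192552)/0.049454 = -5.706423
  θ̈ = (θ̇'−θ̇)/dt = (3.302076755−2.969890347)/0.049454 = 6.717079
  sinθ=0.325487, cosθ=0.945547
  F = (M+m)·ẍ + m·l·cosθ·θ̈ − m·l·sinθ·θ̇² = -4.194969 + 0.674492 − 0.304879 = -3.825356
step 6→7:
  ẍ = (ẋ'−ẋ)/dt = (-6.008491437−-5.364398018)/0.049454 = -13.024091
  θ̈ = (θ̇'−θ̇)/dt = (3.923928109−3.302076755)/0.049454 = 12.574339
  sinθ=0.460359, cosθ=0.887733
  F = (M+m)·ẍ + m·l·cosθ·θ̈ − m·l·sinθ·θ̇² = -9.574413 + 1.185444 − 0.533071 = -8.922040
step 7→8:
  ẍ = (ẋ'−ẋ)/dt = (-5.102058555−-6.008491437)/0.049454 = 18.328808
  θ̈ = (θ̇'−θ̇)/dt = (3.583145853−3.923928109)/0.049454 = -6.890894
  sinθ=0.598559, cosθ=0.801079
  F = (M+m)·ẍ + m·l·cosθ·θ̈ − m·l·sinθ·θ̇² = 13.474075 + -0.586225 − 0.978729 = 11.909121

F_0 = -11.107876 N
F_1 = -9.123246 N
F_2 = -5.980009 N
F_3 = -13.423854 N
F_4 = -8.600922 N
F_5 = -3.825356 N
F_6 = -8.922040 N
F_7 = 11.909121 N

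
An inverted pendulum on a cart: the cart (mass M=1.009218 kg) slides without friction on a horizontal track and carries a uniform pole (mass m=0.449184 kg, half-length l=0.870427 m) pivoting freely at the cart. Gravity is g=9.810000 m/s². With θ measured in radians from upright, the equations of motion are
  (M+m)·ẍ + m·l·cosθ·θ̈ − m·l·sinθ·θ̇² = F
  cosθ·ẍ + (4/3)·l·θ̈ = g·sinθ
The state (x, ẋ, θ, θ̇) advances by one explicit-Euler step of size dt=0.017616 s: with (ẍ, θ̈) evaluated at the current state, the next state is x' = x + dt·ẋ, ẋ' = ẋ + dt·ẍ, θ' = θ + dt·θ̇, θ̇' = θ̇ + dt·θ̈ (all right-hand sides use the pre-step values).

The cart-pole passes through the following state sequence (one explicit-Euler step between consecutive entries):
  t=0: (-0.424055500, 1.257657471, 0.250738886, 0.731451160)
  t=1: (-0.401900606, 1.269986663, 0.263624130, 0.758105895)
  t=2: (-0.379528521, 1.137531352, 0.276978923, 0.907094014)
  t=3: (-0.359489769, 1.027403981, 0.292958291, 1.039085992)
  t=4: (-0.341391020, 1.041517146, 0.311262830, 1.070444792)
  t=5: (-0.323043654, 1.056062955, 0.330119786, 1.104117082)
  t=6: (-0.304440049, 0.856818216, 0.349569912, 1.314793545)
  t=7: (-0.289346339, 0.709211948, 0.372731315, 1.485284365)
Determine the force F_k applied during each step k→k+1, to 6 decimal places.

step 0→1:
  ẍ = (ẋ'−ẋ)/dt = (1.269986663−1.257657471)/0.017616 = 0.699886
  θ̈ = (θ̇'−θ̇)/dt = (0.758105895−0.731451160)/0.017616 = 1.513098
  sinθ=0.248120, cosθ=0.968729
  F = (M+m)·ẍ + m·l·cosθ·θ̈ − m·l·sinθ·θ̇² = 1.020715 + 0.573094 − 0.051903 = 1.541907
step 1→2:
  ẍ = (ẋ'−ẋ)/dt = (1.137531352−1.269986663)/0.017616 = -7.519034
  θ̈ = (θ̇'−θ̇)/dt = (0.907094014−0.758105895)/0.017616 = 8.457545
  sinθ=0.260581, cosθ=0.965452
  F = (M+m)·ẍ + m·l·cosθ·θ̈ − m·l·sinθ·θ̇² = -10.965775 + 3.192505 − 0.058554 = -7.831824
step 2→3:
  ẍ = (ẋ'−ẋ)/dt = (1.027403981−1.137531352)/0.017616 = -6.251554
  θ̈ = (θ̇'−θ̇)/dt = (1.039085992−0.907094014)/0.017616 = 7.492733
  sinθ=0.273451, cosθ=0.961886
  F = (M+m)·ẍ + m·l·cosθ·θ̈ − m·l·sinθ·θ̇² = -9.117278 + 2.817867 − 0.087971 = -6.387383
step 3→4:
  ẍ = (ẋ'−ẋ)/dt = (1.041517146−1.027403981)/0.017616 = 0.801156
  θ̈ = (θ̇'−θ̇)/dt = (1.070444792−1.039085992)/0.017616 = 1.780132
  sinθ=0.288786, cosθ=0.957394
  F = (M+m)·ẍ + m·l·cosθ·θ̈ − m·l·sinθ·θ̇² = 1.168408 + 0.666345 − 0.121909 = 1.712844
step 4→5:
  ẍ = (ẋ'−ẋ)/dt = (1.056062955−1.041517146)/0.017616 = 0.825716
  θ̈ = (θ̇'−θ̇)/dt = (1.104117082−1.070444792)/0.017616 = 1.911461
  sinθ=0.306261, cosθ=0.951948
  F = (M+m)·ẍ + m·l·cosθ·θ̈ − m·l·sinθ·θ̇² = 1.204226 + 0.711435 − 0.137207 = 1.778453
step 5→6:
  ẍ = (ẋ'−ẋ)/dt = (0.856818216−1.056062955)/0.017616 = -11.310442
  θ̈ = (θ̇'−θ̇)/dt = (1.314793545−1.104117082)/0.017616 = 11.959381
  sinθ=0.324156, cosθ=0.946004
  F = (M+m)·ẍ + m·l·cosθ·θ̈ − m·l·sinθ·θ̇² = -16.495171 + 4.423419 − 0.154505 = -12.226256
step 6→7:
  ẍ = (ẋ'−ẋ)/dt = (0.709211948−0.856818216)/0.017616 = -8.379102
  θ̈ = (θ̇'−θ̇)/dt = (1.485284365−1.314793545)/0.017616 = 9.678180
  sinθ=0.342494, cosθ=0.939520
  F = (M+m)·ẍ + m·l·cosθ·θ̈ − m·l·sinθ·θ̇² = -12.220100 + 3.555138 − 0.231486 = -8.896448

F_0 = 1.541907 N
F_1 = -7.831824 N
F_2 = -6.387383 N
F_3 = 1.712844 N
F_4 = 1.778453 N
F_5 = -12.226256 N
F_6 = -8.896448 N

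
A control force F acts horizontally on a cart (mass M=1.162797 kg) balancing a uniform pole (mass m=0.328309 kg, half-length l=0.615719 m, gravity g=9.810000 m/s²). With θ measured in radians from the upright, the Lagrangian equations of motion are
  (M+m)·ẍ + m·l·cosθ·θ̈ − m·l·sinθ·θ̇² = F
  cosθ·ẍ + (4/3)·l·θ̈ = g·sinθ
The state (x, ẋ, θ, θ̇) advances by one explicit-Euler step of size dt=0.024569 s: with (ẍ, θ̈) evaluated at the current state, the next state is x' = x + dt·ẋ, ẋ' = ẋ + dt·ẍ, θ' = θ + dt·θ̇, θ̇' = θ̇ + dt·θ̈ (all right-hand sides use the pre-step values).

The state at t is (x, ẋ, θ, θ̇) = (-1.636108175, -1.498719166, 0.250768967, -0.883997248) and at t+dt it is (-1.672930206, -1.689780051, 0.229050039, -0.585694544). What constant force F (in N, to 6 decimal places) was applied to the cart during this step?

ẍ = (ẋ'−ẋ)/dt = (-1.689780051−-1.498719166)/0.024569 = -7.776502
θ̈ = (θ̇'−θ̇)/dt = (-0.585694544−-0.883997248)/0.024569 = 12.141426
sinθ=0.248149, cosθ=0.968722
F = (M+m)·ẍ + m·l·cosθ·θ̈ − m·l·sinθ·θ̇² = -11.595589 + 2.377575 − 0.039199 = -9.257214

F = -9.257214 N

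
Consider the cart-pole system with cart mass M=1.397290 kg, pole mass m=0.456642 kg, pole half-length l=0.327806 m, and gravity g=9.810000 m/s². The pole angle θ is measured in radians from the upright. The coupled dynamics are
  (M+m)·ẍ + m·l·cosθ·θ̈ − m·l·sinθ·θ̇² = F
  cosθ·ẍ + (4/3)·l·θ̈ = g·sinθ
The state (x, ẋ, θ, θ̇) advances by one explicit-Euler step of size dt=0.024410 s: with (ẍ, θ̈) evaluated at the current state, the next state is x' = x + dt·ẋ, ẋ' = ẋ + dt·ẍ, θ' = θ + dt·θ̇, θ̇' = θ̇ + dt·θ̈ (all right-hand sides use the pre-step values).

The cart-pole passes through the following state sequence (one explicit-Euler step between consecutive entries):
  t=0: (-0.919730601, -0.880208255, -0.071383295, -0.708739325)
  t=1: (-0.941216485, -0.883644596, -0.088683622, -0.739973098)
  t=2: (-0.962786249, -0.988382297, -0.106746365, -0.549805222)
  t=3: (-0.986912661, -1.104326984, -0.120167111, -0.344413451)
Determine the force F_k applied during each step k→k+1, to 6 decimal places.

F_0 = -0.446674 N
F_1 = -6.785949 N
F_2 = -7.548783 N

step 0→1:
  ẍ = (ẋ'−ẋ)/dt = (-0.883644596−-0.880208255)/0.024410 = -0.140776
  θ̈ = (θ̇'−θ̇)/dt = (-0.739973098−-0.708739325)/0.024410 = -1.279548
  sinθ=-0.071323, cosθ=0.997453
  F = (M+m)·ẍ + m·l·cosθ·θ̈ − m·l·sinθ·θ̇² = -0.260989 + -0.191048 − -0.005363 = -0.446674
step 1→2:
  ẍ = (ẋ'−ẋ)/dt = (-0.988382297−-0.883644596)/0.024410 = -4.290770
  θ̈ = (θ̇'−θ̇)/dt = (-0.549805222−-0.739973098)/0.024410 = 7.790573
  sinθ=-0.088567, cosθ=0.996070
  F = (M+m)·ẍ + m·l·cosθ·θ̈ − m·l·sinθ·θ̇² = -7.954796 + 1.161588 − -0.007259 = -6.785949
step 2→3:
  ẍ = (ẋ'−ẋ)/dt = (-1.104326984−-0.988382297)/0.024410 = -4.749885
  θ̈ = (θ̇'−θ̇)/dt = (-0.344413451−-0.549805222)/0.024410 = 8.414247
  sinθ=-0.106544, cosθ=0.994308
  F = (M+m)·ẍ + m·l·cosθ·θ̈ − m·l·sinθ·θ̇² = -8.805963 + 1.252359 − -0.004821 = -7.548783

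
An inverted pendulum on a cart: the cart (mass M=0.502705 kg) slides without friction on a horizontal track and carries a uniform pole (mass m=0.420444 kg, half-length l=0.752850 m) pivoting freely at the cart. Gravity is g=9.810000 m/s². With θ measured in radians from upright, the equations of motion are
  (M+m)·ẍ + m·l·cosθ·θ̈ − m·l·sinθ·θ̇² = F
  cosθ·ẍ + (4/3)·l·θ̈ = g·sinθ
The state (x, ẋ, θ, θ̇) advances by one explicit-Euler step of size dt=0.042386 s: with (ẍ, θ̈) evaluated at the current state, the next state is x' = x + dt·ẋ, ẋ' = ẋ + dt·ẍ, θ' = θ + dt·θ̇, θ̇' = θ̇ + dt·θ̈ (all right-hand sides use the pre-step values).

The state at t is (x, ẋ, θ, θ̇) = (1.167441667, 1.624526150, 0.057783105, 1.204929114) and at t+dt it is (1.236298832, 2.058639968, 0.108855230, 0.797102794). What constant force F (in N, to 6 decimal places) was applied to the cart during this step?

ẍ = (ẋ'−ẋ)/dt = (2.058639968−1.624526150)/0.042386 = 10.241915
θ̈ = (θ̇'−θ̇)/dt = (0.797102794−1.204929114)/0.042386 = -9.621722
sinθ=0.057751, cosθ=0.998331
F = (M+m)·ẍ + m·l·cosθ·θ̈ − m·l·sinθ·θ̇² = 9.454814 + -3.040493 − 0.026540 = 6.387781

F = 6.387781 N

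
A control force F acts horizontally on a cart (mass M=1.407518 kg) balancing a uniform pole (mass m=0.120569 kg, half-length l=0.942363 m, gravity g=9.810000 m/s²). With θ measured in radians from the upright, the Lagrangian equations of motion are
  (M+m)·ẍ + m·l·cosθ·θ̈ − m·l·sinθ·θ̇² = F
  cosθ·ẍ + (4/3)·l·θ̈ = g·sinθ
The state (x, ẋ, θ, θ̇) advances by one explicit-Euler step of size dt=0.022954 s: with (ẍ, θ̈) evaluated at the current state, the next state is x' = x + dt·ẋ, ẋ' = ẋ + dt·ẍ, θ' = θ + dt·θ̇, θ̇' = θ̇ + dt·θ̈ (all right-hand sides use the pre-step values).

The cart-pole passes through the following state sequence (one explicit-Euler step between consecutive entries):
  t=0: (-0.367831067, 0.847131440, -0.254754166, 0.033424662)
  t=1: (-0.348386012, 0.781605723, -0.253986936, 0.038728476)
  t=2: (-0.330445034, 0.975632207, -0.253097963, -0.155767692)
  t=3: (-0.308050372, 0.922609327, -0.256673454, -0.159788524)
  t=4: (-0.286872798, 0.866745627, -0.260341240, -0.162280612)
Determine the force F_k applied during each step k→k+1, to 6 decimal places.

F_0 = -4.336721 N
F_1 = 11.984869 N
F_2 = -3.548402 N
F_3 = -3.730137 N

step 0→1:
  ẍ = (ẋ'−ẋ)/dt = (0.781605723−0.847131440)/0.022954 = -2.854654
  θ̈ = (θ̇'−θ̇)/dt = (0.038728476−0.033424662)/0.022954 = 0.231063
  sinθ=-0.252008, cosθ=0.967725
  F = (M+m)·ẍ + m·l·cosθ·θ̈ − m·l·sinθ·θ̇² = -4.362159 + 0.025406 − -0.000032 = -4.336721
step 1→2:
  ẍ = (ẋ'−ẋ)/dt = (0.975632207−0.781605723)/0.022954 = 8.452840
  θ̈ = (θ̇'−θ̇)/dt = (-0.155767692−0.038728476)/0.022954 = -8.473302
  sinθ=-0.251265, cosθ=0.967918
  F = (M+m)·ẍ + m·l·cosθ·θ̈ − m·l·sinθ·θ̇² = 12.916675 + -0.931848 − -0.000043 = 11.984869
step 2→3:
  ẍ = (ẋ'−ẋ)/dt = (0.922609327−0.975632207)/0.022954 = -2.309963
  θ̈ = (θ̇'−θ̇)/dt = (-0.159788524−-0.155767692)/0.022954 = -0.175169
  sinθ=-0.250404, cosθ=0.968141
  F = (M+m)·ẍ + m·l·cosθ·θ̈ − m·l·sinθ·θ̇² = -3.529824 + -0.019269 − -0.000690 = -3.548402
step 3→4:
  ẍ = (ẋ'−ẋ)/dt = (0.866745627−0.922609327)/0.022954 = -2.433724
  θ̈ = (θ̇'−θ̇)/dt = (-0.162280612−-0.159788524)/0.022954 = -0.108569
  sinθ=-0.253864, cosθ=0.967240
  F = (M+m)·ẍ + m·l·cosθ·θ̈ − m·l·sinθ·θ̇² = -3.718942 + -0.011931 − -0.000736 = -3.730137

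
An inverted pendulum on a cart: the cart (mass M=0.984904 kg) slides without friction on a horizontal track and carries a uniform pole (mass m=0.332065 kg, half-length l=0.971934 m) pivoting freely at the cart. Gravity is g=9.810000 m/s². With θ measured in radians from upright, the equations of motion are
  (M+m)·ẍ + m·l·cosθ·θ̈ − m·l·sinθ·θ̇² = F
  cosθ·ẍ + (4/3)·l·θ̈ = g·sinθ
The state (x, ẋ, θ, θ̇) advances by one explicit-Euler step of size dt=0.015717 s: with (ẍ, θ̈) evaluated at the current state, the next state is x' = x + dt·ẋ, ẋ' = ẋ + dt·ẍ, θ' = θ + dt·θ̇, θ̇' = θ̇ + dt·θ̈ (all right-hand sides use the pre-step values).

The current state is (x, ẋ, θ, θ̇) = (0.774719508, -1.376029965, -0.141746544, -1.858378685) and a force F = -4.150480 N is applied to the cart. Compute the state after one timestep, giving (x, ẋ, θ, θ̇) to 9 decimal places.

(0.753092445, -1.434132461, -0.170954682, -1.830801297)

sinθ=-0.141272357, cosθ=0.989970768
temp = (F + m·l·θ̇²·sinθ)/(M+m) = (-4.150480 + -0.157465530)/1.316969 = -3.271106252
θ̈ = (g·sinθ − cosθ·temp)/(l·(4/3 − m·cos²θ/(M+m))) = 1.754621633
ẍ = temp − m·l·θ̈·cosθ/(M+m) = -3.696793045
Euler: x'=0.774719508+0.015717·-1.376029965=0.753092445, ẋ'=-1.376029965+0.015717·-3.696793045=-1.434132461
       θ'=-0.141746544+0.015717·-1.858378685=-0.170954682, θ̇'=-1.858378685+0.015717·1.754621633=-1.830801297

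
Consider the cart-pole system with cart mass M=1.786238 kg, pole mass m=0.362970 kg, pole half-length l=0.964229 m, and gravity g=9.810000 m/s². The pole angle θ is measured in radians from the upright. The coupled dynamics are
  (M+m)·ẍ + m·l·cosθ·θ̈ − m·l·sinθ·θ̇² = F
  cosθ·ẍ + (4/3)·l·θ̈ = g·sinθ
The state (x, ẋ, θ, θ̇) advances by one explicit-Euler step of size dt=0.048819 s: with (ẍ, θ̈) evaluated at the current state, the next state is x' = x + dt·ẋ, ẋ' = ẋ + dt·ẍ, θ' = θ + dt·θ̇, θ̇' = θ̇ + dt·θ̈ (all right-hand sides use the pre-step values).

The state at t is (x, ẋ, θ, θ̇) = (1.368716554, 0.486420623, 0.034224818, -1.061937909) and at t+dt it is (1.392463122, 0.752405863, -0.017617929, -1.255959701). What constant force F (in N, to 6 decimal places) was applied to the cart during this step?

F = 10.306092 N

ẍ = (ẋ'−ẋ)/dt = (0.752405863−0.486420623)/0.048819 = 5.448396
θ̈ = (θ̇'−θ̇)/dt = (-1.255959701−-1.061937909)/0.048819 = -3.974309
sinθ=0.034218, cosθ=0.999414
F = (M+m)·ẍ + m·l·cosθ·θ̈ − m·l·sinθ·θ̇² = 11.709736 + -1.390139 − 0.013505 = 10.306092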